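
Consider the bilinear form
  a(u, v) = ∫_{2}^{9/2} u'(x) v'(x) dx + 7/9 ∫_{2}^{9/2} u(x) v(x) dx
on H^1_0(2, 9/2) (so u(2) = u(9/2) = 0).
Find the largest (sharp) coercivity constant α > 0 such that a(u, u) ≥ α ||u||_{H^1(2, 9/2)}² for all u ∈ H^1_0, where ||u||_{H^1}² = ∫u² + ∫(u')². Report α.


α = (175 + 36*π^2)/(9*(25 + 4*π^2))

Coercivity of a(·,·) on H^1_0(2, 9/2) means a(u, u) ≥ α ||u||_{H^1}² for every u ∈ H^1_0.
The interval has length L = 5/2, and Poincaré/coercivity depend only on L. Here a(u, u) = ∫(u')² + (7/9)·∫u².
Here 0 < c = 7/9 < 1. The condition a(u,u) ≥ α||u||_{H^1}² reads (1−α)∫(u')² ≥ (α−c)∫u². Any admissible α is ≤ 1 (rapidly oscillating u have ∫u²/∫(u')² → 0), and α = 1 would force 0 ≥ (1−c)∫u², impossible since c < 1; so 1−α > 0. By the sharp Poincaré inequality on H^1_0 of an interval of length L, ∫(u')² ≥ (π/L)²∫u² with equality for the first sine mode sin(π(x−x₀)/L) (x₀ the left endpoint), so the inequality holds for all u iff (1−α)(π/L)² ≥ α − c, i.e. α ≤ ((π/L)² + c)/((π/L)² + 1) = (1 + c(L/π)²)/(1 + (L/π)²). With (π/L)² = 4*π^2/25 and c = 7/9, the largest admissible constant is α = ((π/L)² + c)/((π/L)² + 1).
Simplifying, α = (175 + 36*π^2)/(9*(25 + 4*π^2)).


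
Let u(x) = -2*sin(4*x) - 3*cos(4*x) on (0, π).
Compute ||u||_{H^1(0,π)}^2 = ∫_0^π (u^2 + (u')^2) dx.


||u||_{H^1(0,π)}^2 = 221*π/2

u'(x) = 12*sin(4*x) - 8*cos(4*x).
Expand u² and (u')² and integrate term by term on (0, π), using: for integers n ≥ 1, ∫_0^π sin²(nx) dx = ∫_0^π cos²(nx) dx = π/2; for n ≠ n', ∫_0^π sin(nx)sin(n'x) dx = ∫_0^π cos(nx)cos(n'x) dx = 0; and by product-to-sum, ∫_0^π sin(nx)cos(n'x) dx = ½∫_0^π [sin((n+n')x) + sin((n−n')x)] dx, which is 0 when n+n' is even and 2n/(n²−n'²) when n+n' is odd (it need not vanish on (0, π)).
  u² squared terms: (-3)²·∫cos(4x)² dx = 9·π/2 = 9*π/2;  (-2)²·∫sin(4x)² dx = 4·π/2 = 2*π.
  u² cross terms: 2·(-3)·(-2)·∫cos(4x)·sin(4x) dx = 12·(0) = 0.
  So ∫_0^π u² dx = 9*π/2 + 2*π + 0 = 13*π/2.
  (u')² squared terms: (-8)²·∫cos(4x)² dx = 64·π/2 = 32*π;  (12)²·∫sin(4x)² dx = 144·π/2 = 72*π.
  (u')² cross terms: 2·(-8)·(12)·∫cos(4x)·sin(4x) dx = -192·(0) = 0.
  So ∫_0^π (u')² dx = 32*π + 72*π + 0 = 104*π.
||u||_{H^1}^2 = (13*π/2) + (104*π) = 221*π/2.


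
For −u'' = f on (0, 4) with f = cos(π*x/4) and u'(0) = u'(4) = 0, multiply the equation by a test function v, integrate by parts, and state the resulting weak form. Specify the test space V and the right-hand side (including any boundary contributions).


V = H^1(0, 4) (no boundary constraint on v; u is determined up to an additive constant); weak form: ∫_0^4 u'v' dx = ∫_0^4 (cos(π*x/4)) v dx for all v ∈ V.

Multiply both sides by a test function v and integrate from 0 to 4:
  ∫_0^4 −u''(x) v(x) dx = ∫_0^4 f(x) v(x) dx.
Integrate the LHS by parts once:
  ∫_0^4 −u'' v dx = −[u'(x) v(x)]_0^4 + ∫_0^4 u'(x) v'(x) dx.
Thus ∫_0^4 u'(x) v'(x) dx = ∫_0^4 f(x) v(x) dx + [u'(x) v(x)]_0^4.
Choose V so that boundary terms are either known or forced to vanish.
u has homogeneous Neumann: u'(0) = u'(4) = 0. So [u' v]_0^4 = 0·v(4) − 0·v(0) = 0 for any v; take V = H^1(0, 4).
Weak formulation: find u (satisfying any essential BC) such that ∫_0^4 u'(x) v'(x) dx = ∫_0^4 f v dx for all v ∈ V (homogeneous Neumann, so boundary terms vanish).
Substituting f(x) = cos(π*x/4), the right-hand side is ∫_0^4 (cos(π*x/4)) v dx.
Compatibility check (pure Neumann): taking v ≡ 1 ∈ V gives 0 = ∫_0^4 f dx + (0) − (0), i.e. ∫_0^4 f dx must equal u'(0) − u'(4) = 0. Indeed ∫_0^4 (cos(π*x/4)) dx = 0, so the data are compatible. The solution is then unique only up to an additive constant (fix it e.g. by requiring ∫_0^4 u dx = 0).


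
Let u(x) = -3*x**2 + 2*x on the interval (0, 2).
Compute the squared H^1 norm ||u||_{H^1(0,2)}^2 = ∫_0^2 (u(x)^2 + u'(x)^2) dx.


||u||_{H^1}^2 = 1144/15

The H^1 norm (squared) on an interval (0, L) is
  ||u||_{H^1}^2 = ∫_0^L u(x)^2 dx + ∫_0^L u'(x)^2 dx.
Compute u'(x) = 2 - 6*x.
Then u(x)^2 = 9*x**4 - 12*x**3 + 4*x**2 and u'(x)^2 = 36*x**2 - 24*x + 4.
Integrate each monomial from 0 to 2 using ∫_0^2 c·x^n dx = c·2^(n+1)/(n+1):
  ∫_0^2 u(x)^2 dx = ∫_0^2 (9*x^4 - 12*x^3 + 4*x^2) dx. Term by term:
    ∫_0^2 9*x^4 dx = 288/5;  ∫_0^2 -12*x^3 dx = -48;  ∫_0^2 4*x^2 dx = 32/3.
  Sum: 288/5 − 48 + 32/3 = 304/15.
  ∫_0^2 u'(x)^2 dx = ∫_0^2 (36*x^2 - 24*x + 4) dx. Term by term:
    ∫_0^2 36*x^2 dx = 96;  ∫_0^2 -24*x dx = -48;  ∫_0^2 4 dx = 8.
  Sum: 96 − 48 + 8 = 56.
Adding: ||u||_{H^1}^2 = 304/15 + 56 = 1144/15.


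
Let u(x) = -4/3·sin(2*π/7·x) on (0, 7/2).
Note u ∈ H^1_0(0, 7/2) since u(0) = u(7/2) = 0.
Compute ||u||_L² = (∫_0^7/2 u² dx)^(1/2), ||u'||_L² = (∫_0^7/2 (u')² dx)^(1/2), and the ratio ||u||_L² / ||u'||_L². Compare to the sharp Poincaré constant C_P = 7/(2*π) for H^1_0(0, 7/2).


||u||_L² / ||u'||_L² = 7/(2*π) = C_P.

u(x) = -4/3·sin(2*π/7·x), so u'(x) = -8*π*cos(2*π*x/7)/21.
Writing u(x) = A·sin(kπx/L) with A = -4/3 and k = 1, use ∫_0^L sin²(kπx/L) dx = L/2 and ∫_0^L cos²(kπx/L) dx = L/2.
u² = 16/9·sin²(2*π/7·x) and (u')² = 64*π^2/441·cos²(2*π/7·x), and each of sin², cos² integrates to L/2 = 7/4 over (0, 7/2).
∫_0^7/2 u² dx = 28/9, so ||u||_L² = 2*sqrt(7)/3.
∫_0^7/2 (u')² dx = 16*π^2/63, so ||u'||_L² = 4*sqrt(7)*π/21.
Ratio ||u||_L² / ||u'||_L² = 7/(2*π).
Sharp Poincaré constant on H^1_0(0, 7/2) is C_P = L/π = 7/(2*π), achieved by sin(2*π/7·x).
This is the k = 1 eigenfunction (up to amplitude), so the ratio equals the sharp Poincaré constant exactly.


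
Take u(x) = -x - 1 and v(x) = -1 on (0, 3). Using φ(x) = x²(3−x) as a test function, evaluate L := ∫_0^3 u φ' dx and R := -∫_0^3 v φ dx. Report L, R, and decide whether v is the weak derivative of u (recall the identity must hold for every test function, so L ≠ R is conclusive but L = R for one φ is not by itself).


LHS = 27/4, RHS = 27/4. Yes, v = u' weakly.

u(x) = -x - 1, classical derivative u'(x) = -1.
φ(x) = x²(3−x), so φ'(x) = 3*x*(2 - x).
Note φ(0) = φ(3) = 0, so the boundary term u·φ vanishes.
LHS = ∫_0^3 u(x) φ'(x) dx = ∫_0^3 (3*x^3 - 3*x^2 - 6*x) dx. Term by term:
  ∫_0^3 3*x^3 dx = 243/4;  ∫_0^3 -3*x^2 dx = -27;  ∫_0^3 -6*x dx = -27.
Sum: 243/4 − 27 − 27 = 27/4.
So LHS = 27/4.
∫_0^3 v(x) φ(x) dx = ∫_0^3 (x^3 - 3*x^2) dx. Term by term:
  ∫_0^3 x^3 dx = 81/4;  ∫_0^3 -3*x^2 dx = -27.
Sum: 81/4 − 27 = -27/4.
So RHS = -∫_0^3 v(x) φ(x) dx = 27/4.
LHS = RHS, so the identity holds for this test φ.
Moreover u is smooth here and v(x) = u'(x) = -1 pointwise, so the identity holds for every test function. Hence v is the weak derivative of u.


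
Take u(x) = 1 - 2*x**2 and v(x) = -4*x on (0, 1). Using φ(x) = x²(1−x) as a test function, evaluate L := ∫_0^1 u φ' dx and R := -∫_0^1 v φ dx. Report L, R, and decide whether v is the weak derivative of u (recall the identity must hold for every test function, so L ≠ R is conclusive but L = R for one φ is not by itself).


LHS = 1/5, RHS = 1/5. Yes, v = u' weakly.

u(x) = 1 - 2*x**2, classical derivative u'(x) = -4*x.
φ(x) = x²(1−x), so φ'(x) = x*(2 - 3*x).
Note φ(0) = φ(1) = 0, so the boundary term u·φ vanishes.
LHS = ∫_0^1 u(x) φ'(x) dx = ∫_0^1 (6*x^4 - 4*x^3 - 3*x^2 + 2*x) dx. Term by term:
  ∫_0^1 6*x^4 dx = 6/5;  ∫_0^1 -4*x^3 dx = -1;  ∫_0^1 -3*x^2 dx = -1;
  ∫_0^1 2*x dx = 1.
Sum: 6/5 − 1 − 1 + 1 = 1/5.
So LHS = 1/5.
∫_0^1 v(x) φ(x) dx = ∫_0^1 (4*x^4 - 4*x^3) dx. Term by term:
  ∫_0^1 4*x^4 dx = 4/5;  ∫_0^1 -4*x^3 dx = -1.
Sum: 4/5 − 1 = -1/5.
So RHS = -∫_0^1 v(x) φ(x) dx = 1/5.
LHS = RHS, so the identity holds for this test φ.
Moreover u is smooth here and v(x) = u'(x) = -4*x pointwise, so the identity holds for every test function. Hence v is the weak derivative of u.


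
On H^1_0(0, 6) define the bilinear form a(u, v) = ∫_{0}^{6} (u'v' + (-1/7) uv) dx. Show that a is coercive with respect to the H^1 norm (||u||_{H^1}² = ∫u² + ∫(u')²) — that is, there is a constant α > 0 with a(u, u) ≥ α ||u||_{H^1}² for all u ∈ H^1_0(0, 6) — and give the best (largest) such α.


α = (-36/7 + π^2)/(π^2 + 36)

Coercivity of a(·,·) on H^1_0(0, 6) means a(u, u) ≥ α ||u||_{H^1}² for every u ∈ H^1_0.
The interval has length L = 6, and Poincaré/coercivity depend only on L. Here a(u, u) = ∫(u')² + (-1/7)·∫u².
Here c = -1/7 < 0 with |c| < (π/L)² = π^2/36, so coercivity still holds. The condition a(u,u) ≥ α||u||_{H^1}² reads (1−α)∫(u')² ≥ (α−c)∫u². Any admissible α is ≤ 1 (rapidly oscillating u have ∫u²/∫(u')² → 0), and α = 1 would force 0 ≥ (1−c)∫u², impossible since c < 1; so 1−α > 0. By the sharp Poincaré inequality on H^1_0 of an interval of length L, ∫(u')² ≥ (π/L)²∫u² with equality for the first sine mode sin(π(x−x₀)/L) (x₀ the left endpoint), so the inequality holds for all u iff (1−α)(π/L)² ≥ α − c, i.e. α ≤ ((π/L)² + c)/((π/L)² + 1) = (1 + c(L/π)²)/(1 + (L/π)²). (Direct route, valid since c ≤ 0: Poincaré gives c∫u² ≥ c(L/π)²∫(u')², so a(u,u) ≥ (1 + c(L/π)²)∫(u')², while ||u||_{H^1}² ≤ (1 + (L/π)²)∫(u')²; dividing yields the same α.) With (π/L)² = π^2/36 and c = -1/7, the largest admissible constant is α = ((π/L)² + c)/((π/L)² + 1).
Simplifying, α = (-36/7 + π^2)/(π^2 + 36).


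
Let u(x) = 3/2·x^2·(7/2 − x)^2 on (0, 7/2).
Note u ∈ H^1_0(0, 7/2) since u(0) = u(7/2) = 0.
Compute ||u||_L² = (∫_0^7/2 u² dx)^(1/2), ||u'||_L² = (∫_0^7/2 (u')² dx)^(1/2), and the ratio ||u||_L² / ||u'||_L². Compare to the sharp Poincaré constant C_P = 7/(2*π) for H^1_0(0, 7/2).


||u||_L² / ||u'||_L² = 7*sqrt(3)/12 < C_P = 7/(2*π).

u(x) = 3/2·x^2·(7/2 − x)^2, so u'(x) = 3*x*(2*x - 7)*(4*x - 7)/4.
u(x) = 3/2·x^2·(7/2 − x)^2 vanishes at x = 0 and x = 7/2, so u ∈ H^1_0(0, 7/2). Differentiate via the product rule and integrate the resulting polynomials term by term.
  ∫_0^7/2 u² dx = ∫_0^7/2 (9*x^8/4 - 63*x^7/2 + 1323*x^6/8 - 3087*x^5/8 + 21609*x^4/64) dx. Term by term:
    ∫_0^7/2 9*x^8/4 dx = 40353607/2048;  ∫_0^7/2 -63*x^7/2 dx = -363182463/4096;  ∫_0^7/2 1323*x^6/8 dx = 155649627/1024;
    ∫_0^7/2 -3087*x^5/8 dx = -121060821/1024;  ∫_0^7/2 21609*x^4/64 dx = 363182463/10240.
  Sum: 40353607/2048 − 363182463/4096 + 155649627/1024 − 121060821/1024 + 363182463/10240 = 5764801/20480.
  ∫_0^7/2 (u')² dx = ∫_0^7/2 (36*x^6 - 378*x^5 + 5733*x^4/4 - 9261*x^3/4 + 21609*x^2/16) dx. Term by term:
    ∫_0^7/2 36*x^6 dx = 1058841/32;  ∫_0^7/2 -378*x^5 dx = -7411887/64;  ∫_0^7/2 5733*x^4/4 dx = 96354531/640;
    ∫_0^7/2 -9261*x^3/4 dx = -22235661/256;  ∫_0^7/2 21609*x^2/16 dx = 2470629/128.
  Sum: 1058841/32 − 7411887/64 + 96354531/640 − 22235661/256 + 2470629/128 = 352947/1280.
∫_0^7/2 u² dx = 5764801/20480, so ||u||_L² = 2401*sqrt(5)/320.
∫_0^7/2 (u')² dx = 352947/1280, so ||u'||_L² = 343*sqrt(15)/80.
Ratio ||u||_L² / ||u'||_L² = 7*sqrt(3)/12.
Sharp Poincaré constant on H^1_0(0, 7/2) is C_P = L/π = 7/(2*π), achieved by sin(2*π/7·x).
A polynomial bump cannot attain the sharp Poincaré constant (only the first sine eigenfunction does), so the ratio is strictly less than C_P, consistent with ||u||_L² ≤ C_P ||u'||_L².


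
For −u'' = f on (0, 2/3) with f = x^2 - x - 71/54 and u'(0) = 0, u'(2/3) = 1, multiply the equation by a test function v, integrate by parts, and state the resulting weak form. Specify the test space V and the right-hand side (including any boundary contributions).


V = H^1(0, 2/3) (v unrestricted at boundary; u is determined up to an additive constant); weak form: ∫_0^2/3 u'v' dx = ∫_0^2/3 (x^2 - x - 71/54) v dx + v(2/3) for all v ∈ V.

Multiply both sides by a test function v and integrate from 0 to 2/3:
  ∫_0^2/3 −u''(x) v(x) dx = ∫_0^2/3 f(x) v(x) dx.
Integrate the LHS by parts once:
  ∫_0^2/3 −u'' v dx = −[u'(x) v(x)]_0^2/3 + ∫_0^2/3 u'(x) v'(x) dx.
Thus ∫_0^2/3 u'(x) v'(x) dx = ∫_0^2/3 f(x) v(x) dx + [u'(x) v(x)]_0^2/3.
Choose V so that boundary terms are either known or forced to vanish.
u has inhomogeneous Neumann u'(0) = 0, u'(2/3) = 1. [u' v]_0^2/3 = (1)·v(2/3) − (0)·v(0) = v(2/3). Take V = H^1(0, 2/3); boundary term becomes part of RHS.
Weak formulation: find u (satisfying any essential BC) such that ∫_0^2/3 u'(x) v'(x) dx = ∫_0^2/3 f v dx + v(2/3) for all v ∈ V (Neumann data are natural BCs: they enter the RHS as boundary terms).
Substituting f(x) = x^2 - x - 71/54, the right-hand side is ∫_0^2/3 (x^2 - x - 71/54) v dx + v(2/3).
Compatibility check (pure Neumann): taking v ≡ 1 ∈ V gives 0 = ∫_0^2/3 f dx + (1) − (0), i.e. ∫_0^2/3 f dx must equal u'(0) − u'(2/3) = -1. Indeed ∫_0^2/3 (x^2 - x - 71/54) dx = -1, so the data are compatible. The solution is then unique only up to an additive constant (fix it e.g. by requiring ∫_0^2/3 u dx = 0).


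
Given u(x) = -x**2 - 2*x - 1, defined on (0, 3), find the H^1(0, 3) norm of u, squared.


||u||_{H^1}^2 = 1443/5

The H^1 norm (squared) on an interval (0, L) is
  ||u||_{H^1}^2 = ∫_0^L u(x)^2 dx + ∫_0^L u'(x)^2 dx.
Compute u'(x) = -2*x - 2.
Then u(x)^2 = x**4 + 4*x**3 + 6*x**2 + 4*x + 1 and u'(x)^2 = 4*x**2 + 8*x + 4.
Integrate each monomial from 0 to 3 using ∫_0^3 c·x^n dx = c·3^(n+1)/(n+1):
  ∫_0^3 u(x)^2 dx = ∫_0^3 (x^4 + 4*x^3 + 6*x^2 + 4*x + 1) dx. Term by term:
    ∫_0^3 x^4 dx = 243/5;  ∫_0^3 4*x^3 dx = 81;  ∫_0^3 6*x^2 dx = 54;
    ∫_0^3 4*x dx = 18;  ∫_0^3 1 dx = 3.
  Sum: 243/5 + 81 + 54 + 18 + 3 = 1023/5.
  ∫_0^3 u'(x)^2 dx = ∫_0^3 (4*x^2 + 8*x + 4) dx. Term by term:
    ∫_0^3 4*x^2 dx = 36;  ∫_0^3 8*x dx = 36;  ∫_0^3 4 dx = 12.
  Sum: 36 + 36 + 12 = 84.
Adding: ||u||_{H^1}^2 = 1023/5 + 84 = 1443/5.


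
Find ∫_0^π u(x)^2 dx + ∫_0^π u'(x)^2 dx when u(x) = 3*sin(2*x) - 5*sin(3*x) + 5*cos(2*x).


||u||_{H^1(0,π)}^2 = -300 + 210*π

u'(x) = -10*sin(2*x) + 6*cos(2*x) - 15*cos(3*x).
Expand u² and (u')² and integrate term by term on (0, π), using: for integers n ≥ 1, ∫_0^π sin²(nx) dx = ∫_0^π cos²(nx) dx = π/2; for n ≠ n', ∫_0^π sin(nx)sin(n'x) dx = ∫_0^π cos(nx)cos(n'x) dx = 0; and by product-to-sum, ∫_0^π sin(nx)cos(n'x) dx = ½∫_0^π [sin((n+n')x) + sin((n−n')x)] dx, which is 0 when n+n' is even and 2n/(n²−n'²) when n+n' is odd (it need not vanish on (0, π)).
  u² squared terms: (-5)²·∫sin(3x)² dx = 25·π/2 = 25*π/2;  (3)²·∫sin(2x)² dx = 9·π/2 = 9*π/2;  (5)²·∫cos(2x)² dx = 25·π/2 = 25*π/2.
  u² cross terms: 2·(-5)·(3)·∫sin(3x)·sin(2x) dx = -30·(0) = 0;  2·(-5)·(5)·∫sin(3x)·cos(2x) dx = -50·(6/5) = -60;  2·(3)·(5)·∫sin(2x)·cos(2x) dx = 30·(0) = 0.
  So ∫_0^π u² dx = 25*π/2 + 9*π/2 + 25*π/2 + 0 − 60 + 0 = -60 + 59*π/2.
  (u')² squared terms: (-15)²·∫cos(3x)² dx = 225·π/2 = 225*π/2;  (-10)²·∫sin(2x)² dx = 100·π/2 = 50*π;  (6)²·∫cos(2x)² dx = 36·π/2 = 18*π.
  (u')² cross terms: 2·(-15)·(-10)·∫cos(3x)·sin(2x) dx = 300·(-4/5) = -240;  2·(-15)·(6)·∫cos(3x)·cos(2x) dx = -180·(0) = 0;  2·(-10)·(6)·∫sin(2x)·cos(2x) dx = -120·(0) = 0.
  So ∫_0^π (u')² dx = 225*π/2 + 50*π + 18*π − 240 + 0 + 0 = -240 + 361*π/2.
||u||_{H^1}^2 = (-60 + 59*π/2) + (-240 + 361*π/2) = -300 + 210*π.


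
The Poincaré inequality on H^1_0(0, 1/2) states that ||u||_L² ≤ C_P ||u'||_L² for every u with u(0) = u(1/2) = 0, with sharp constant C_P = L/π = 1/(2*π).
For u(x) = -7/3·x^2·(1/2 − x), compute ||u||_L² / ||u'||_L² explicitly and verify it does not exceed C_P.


||u||_L² / ||u'||_L² = sqrt(14)/28 < C_P = 1/(2*π).

u(x) = -7/3·x^2·(1/2 − x), so u'(x) = 7*x*(3*x - 1)/3.
u(x) = -7/3·x^2·(1/2 − x) vanishes at x = 0 and x = 1/2, so u ∈ H^1_0(0, 1/2). Differentiate via the product rule and integrate the resulting polynomials term by term.
  ∫_0^1/2 u² dx = ∫_0^1/2 (49*x^6/9 - 49*x^5/9 + 49*x^4/36) dx. Term by term:
    ∫_0^1/2 49*x^6/9 dx = 7/1152;  ∫_0^1/2 -49*x^5/9 dx = -49/3456;  ∫_0^1/2 49*x^4/36 dx = 49/5760.
  Sum: 7/1152 − 49/3456 + 49/5760 = 7/17280.
  ∫_0^1/2 (u')² dx = ∫_0^1/2 (49*x^4 - 98*x^3/3 + 49*x^2/9) dx. Term by term:
    ∫_0^1/2 49*x^4 dx = 49/160;  ∫_0^1/2 -98*x^3/3 dx = -49/96;  ∫_0^1/2 49*x^2/9 dx = 49/216.
  Sum: 49/160 − 49/96 + 49/216 = 49/2160.
∫_0^1/2 u² dx = 7/17280, so ||u||_L² = sqrt(210)/720.
∫_0^1/2 (u')² dx = 49/2160, so ||u'||_L² = 7*sqrt(15)/180.
Ratio ||u||_L² / ||u'||_L² = sqrt(14)/28.
Sharp Poincaré constant on H^1_0(0, 1/2) is C_P = L/π = 1/(2*π), achieved by sin(2*π·x).
A polynomial bump cannot attain the sharp Poincaré constant (only the first sine eigenfunction does), so the ratio is strictly less than C_P, consistent with ||u||_L² ≤ C_P ||u'||_L².


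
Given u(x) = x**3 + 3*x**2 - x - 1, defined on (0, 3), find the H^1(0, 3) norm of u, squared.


||u||_{H^1}^2 = 90021/35

The H^1 norm (squared) on an interval (0, L) is
  ||u||_{H^1}^2 = ∫_0^L u(x)^2 dx + ∫_0^L u'(x)^2 dx.
Compute u'(x) = 3*x**2 + 6*x - 1.
Then u(x)^2 = x**6 + 6*x**5 + 7*x**4 - 8*x**3 - 5*x**2 + 2*x + 1 and u'(x)^2 = 9*x**4 + 36*x**3 + 30*x**2 - 12*x + 1.
Integrate each monomial from 0 to 3 using ∫_0^3 c·x^n dx = c·3^(n+1)/(n+1):
  ∫_0^3 u(x)^2 dx = ∫_0^3 (x^6 + 6*x^5 + 7*x^4 - 8*x^3 - 5*x^2 + 2*x + 1) dx. Term by term:
    ∫_0^3 x^6 dx = 2187/7;  ∫_0^3 6*x^5 dx = 729;  ∫_0^3 7*x^4 dx = 1701/5;
    ∫_0^3 -8*x^3 dx = -162;  ∫_0^3 -5*x^2 dx = -45;  ∫_0^3 2*x dx = 9;
    ∫_0^3 1 dx = 3.
  Sum: 2187/7 + 729 + 1701/5 − 162 − 45 + 9 + 3 = 41532/35.
  ∫_0^3 u'(x)^2 dx = ∫_0^3 (9*x^4 + 36*x^3 + 30*x^2 - 12*x + 1) dx. Term by term:
    ∫_0^3 9*x^4 dx = 2187/5;  ∫_0^3 36*x^3 dx = 729;  ∫_0^3 30*x^2 dx = 270;
    ∫_0^3 -12*x dx = -54;  ∫_0^3 1 dx = 3.
  Sum: 2187/5 + 729 + 270 − 54 + 3 = 6927/5.
Adding: ||u||_{H^1}^2 = 41532/35 + 6927/5 = 90021/35.


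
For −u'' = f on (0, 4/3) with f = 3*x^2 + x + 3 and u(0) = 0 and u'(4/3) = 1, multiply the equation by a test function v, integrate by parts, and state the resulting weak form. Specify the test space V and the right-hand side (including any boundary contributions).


V = {v ∈ H^1(0, 4/3) : v(0) = 0} (test functions vanish at x = 0 where u is specified); weak form: ∫_0^4/3 u'v' dx = ∫_0^4/3 (3*x^2 + x + 3) v dx + v(4/3) for all v ∈ V.

Multiply both sides by a test function v and integrate from 0 to 4/3:
  ∫_0^4/3 −u''(x) v(x) dx = ∫_0^4/3 f(x) v(x) dx.
Integrate the LHS by parts once:
  ∫_0^4/3 −u'' v dx = −[u'(x) v(x)]_0^4/3 + ∫_0^4/3 u'(x) v'(x) dx.
Thus ∫_0^4/3 u'(x) v'(x) dx = ∫_0^4/3 f(x) v(x) dx + [u'(x) v(x)]_0^4/3.
Choose V so that boundary terms are either known or forced to vanish.
Mixed BC: u(0) = 0 (Dirichlet) and u'(4/3) = 1 (Neumann). Define V = {v ∈ H^1(0, 4/3) : v(0) = 0}. Then [u' v]_0^4/3 = u'(4/3)·v(4/3) − u'(0)·0 = v(4/3).
Weak formulation: find u (satisfying any essential BC) such that ∫_0^4/3 u'(x) v'(x) dx = ∫_0^4/3 f v dx + v(4/3) for all v ∈ V (Dirichlet at 0 absorbed into V; Neumann datum at x = 4/3 contributes the boundary term).
Substituting f(x) = 3*x^2 + x + 3, the right-hand side is ∫_0^4/3 (3*x^2 + x + 3) v dx + v(4/3).


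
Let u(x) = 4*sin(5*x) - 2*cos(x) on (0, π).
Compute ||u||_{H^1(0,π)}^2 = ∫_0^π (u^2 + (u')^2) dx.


||u||_{H^1(0,π)}^2 = 212*π

u'(x) = 2*sin(x) + 20*cos(5*x).
Expand u² and (u')² and integrate term by term on (0, π), using: for integers n ≥ 1, ∫_0^π sin²(nx) dx = ∫_0^π cos²(nx) dx = π/2; for n ≠ n', ∫_0^π sin(nx)sin(n'x) dx = ∫_0^π cos(nx)cos(n'x) dx = 0; and by product-to-sum, ∫_0^π sin(nx)cos(n'x) dx = ½∫_0^π [sin((n+n')x) + sin((n−n')x)] dx, which is 0 when n+n' is even and 2n/(n²−n'²) when n+n' is odd (it need not vanish on (0, π)).
  u² squared terms: (-2)²·∫cos(x)² dx = 4·π/2 = 2*π;  (4)²·∫sin(5x)² dx = 16·π/2 = 8*π.
  u² cross terms: 2·(-2)·(4)·∫cos(x)·sin(5x) dx = -16·(0) = 0.
  So ∫_0^π u² dx = 2*π + 8*π + 0 = 10*π.
  (u')² squared terms: (2)²·∫sin(x)² dx = 4·π/2 = 2*π;  (20)²·∫cos(5x)² dx = 400·π/2 = 200*π.
  (u')² cross terms: 2·(2)·(20)·∫sin(x)·cos(5x) dx = 80·(0) = 0.
  So ∫_0^π (u')² dx = 2*π + 200*π + 0 = 202*π.
||u||_{H^1}^2 = (10*π) + (202*π) = 212*π.


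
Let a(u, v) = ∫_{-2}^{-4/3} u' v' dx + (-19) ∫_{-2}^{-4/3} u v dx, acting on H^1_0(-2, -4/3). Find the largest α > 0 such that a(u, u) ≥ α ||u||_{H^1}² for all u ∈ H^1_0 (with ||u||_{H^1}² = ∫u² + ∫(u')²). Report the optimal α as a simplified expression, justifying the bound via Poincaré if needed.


α = (-76 + 9*π^2)/(4 + 9*π^2)

Coercivity of a(·,·) on H^1_0(-2, -4/3) means a(u, u) ≥ α ||u||_{H^1}² for every u ∈ H^1_0.
The interval has length L = 2/3, and Poincaré/coercivity depend only on L. Here a(u, u) = ∫(u')² + (-19)·∫u².
Here c = -19 < 0 with |c| < (π/L)² = 9*π^2/4, so coercivity still holds. The condition a(u,u) ≥ α||u||_{H^1}² reads (1−α)∫(u')² ≥ (α−c)∫u². Any admissible α is ≤ 1 (rapidly oscillating u have ∫u²/∫(u')² → 0), and α = 1 would force 0 ≥ (1−c)∫u², impossible since c < 1; so 1−α > 0. By the sharp Poincaré inequality on H^1_0 of an interval of length L, ∫(u')² ≥ (π/L)²∫u² with equality for the first sine mode sin(π(x−x₀)/L) (x₀ the left endpoint), so the inequality holds for all u iff (1−α)(π/L)² ≥ α − c, i.e. α ≤ ((π/L)² + c)/((π/L)² + 1) = (1 + c(L/π)²)/(1 + (L/π)²). (Direct route, valid since c ≤ 0: Poincaré gives c∫u² ≥ c(L/π)²∫(u')², so a(u,u) ≥ (1 + c(L/π)²)∫(u')², while ||u||_{H^1}² ≤ (1 + (L/π)²)∫(u')²; dividing yields the same α.) With (π/L)² = 9*π^2/4 and c = -19, the largest admissible constant is α = ((π/L)² + c)/((π/L)² + 1).
Simplifying, α = (-76 + 9*π^2)/(4 + 9*π^2).


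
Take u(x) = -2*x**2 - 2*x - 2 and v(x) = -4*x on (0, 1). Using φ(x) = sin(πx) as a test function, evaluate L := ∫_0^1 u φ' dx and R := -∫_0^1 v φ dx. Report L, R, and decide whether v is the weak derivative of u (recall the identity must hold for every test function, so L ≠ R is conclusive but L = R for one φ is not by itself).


LHS = 8/π, RHS = 4/π. No, v is not the weak derivative of u.

u(x) = -2*x**2 - 2*x - 2, classical derivative u'(x) = -4*x - 2.
φ(x) = sin(πx), so φ'(x) = π*cos(π*x).
Note φ(0) = φ(1) = 0, so the boundary term u·φ vanishes.
LHS = ∫_0^1 u(x) φ'(x) dx = ∫_0^1 (-2*π*x^2*cos(π*x) - 2*π*x*cos(π*x) - 2*π*cos(π*x)) dx. Term by term:
  ∫_0^1 -2*π*cos(π*x) dx = 0;  ∫_0^1 -2*π*x*cos(π*x) dx = 4/π;  ∫_0^1 -2*π*x^2*cos(π*x) dx = 4/π.
Sum: 0 + 4/π + 4/π = 8/π.
So LHS = 8/π.
∫_0^1 v(x) φ(x) dx = ∫_0^1 (-4*x*sin(π*x)) dx. Term by term:
  ∫_0^1 -4*x*sin(π*x) dx = -4/π.
So RHS = -∫_0^1 v(x) φ(x) dx = 4/π.
LHS − RHS = 4/π ≠ 0, so the identity fails.
(For a valid weak derivative the identity must hold for EVERY test function, in particular this one. The failure shows v is NOT the weak derivative of u.)
Correct weak derivative would be u'(x) = -4*x - 2.


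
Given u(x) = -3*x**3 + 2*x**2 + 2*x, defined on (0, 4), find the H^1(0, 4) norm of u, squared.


||u||_{H^1}^2 = 2470672/105

The H^1 norm (squared) on an interval (0, L) is
  ||u||_{H^1}^2 = ∫_0^L u(x)^2 dx + ∫_0^L u'(x)^2 dx.
Compute u'(x) = -9*x**2 + 4*x + 2.
Then u(x)^2 = 9*x**6 - 12*x**5 - 8*x**4 + 8*x**3 + 4*x**2 and u'(x)^2 = 81*x**4 - 72*x**3 - 20*x**2 + 16*x + 4.
Integrate each monomial from 0 to 4 using ∫_0^4 c·x^n dx = c·4^(n+1)/(n+1):
  ∫_0^4 u(x)^2 dx = ∫_0^4 (9*x^6 - 12*x^5 - 8*x^4 + 8*x^3 + 4*x^2) dx. Term by term:
    ∫_0^4 9*x^6 dx = 147456/7;  ∫_0^4 -12*x^5 dx = -8192;  ∫_0^4 -8*x^4 dx = -8192/5;
    ∫_0^4 8*x^3 dx = 512;  ∫_0^4 4*x^2 dx = 256/3.
  Sum: 147456/7 − 8192 − 8192/5 + 512 + 256/3 = 1242368/105.
  ∫_0^4 u'(x)^2 dx = ∫_0^4 (81*x^4 - 72*x^3 - 20*x^2 + 16*x + 4) dx. Term by term:
    ∫_0^4 81*x^4 dx = 82944/5;  ∫_0^4 -72*x^3 dx = -4608;  ∫_0^4 -20*x^2 dx = -1280/3;
    ∫_0^4 16*x dx = 128;  ∫_0^4 4 dx = 16.
  Sum: 82944/5 − 4608 − 1280/3 + 128 + 16 = 175472/15.
Adding: ||u||_{H^1}^2 = 1242368/105 + 175472/15 = 2470672/105.


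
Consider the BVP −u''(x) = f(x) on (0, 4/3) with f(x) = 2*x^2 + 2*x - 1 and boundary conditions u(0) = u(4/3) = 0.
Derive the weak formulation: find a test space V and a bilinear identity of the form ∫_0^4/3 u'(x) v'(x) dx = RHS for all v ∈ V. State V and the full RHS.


V = H^1_0(0, 4/3) (so v(0) = v(4/3) = 0); weak form: ∫_0^4/3 u'v' dx = ∫_0^4/3 (2*x^2 + 2*x - 1) v dx for all v ∈ V.

Multiply both sides by a test function v and integrate from 0 to 4/3:
  ∫_0^4/3 −u''(x) v(x) dx = ∫_0^4/3 f(x) v(x) dx.
Integrate the LHS by parts once:
  ∫_0^4/3 −u'' v dx = −[u'(x) v(x)]_0^4/3 + ∫_0^4/3 u'(x) v'(x) dx.
Thus ∫_0^4/3 u'(x) v'(x) dx = ∫_0^4/3 f(x) v(x) dx + [u'(x) v(x)]_0^4/3.
Choose V so that boundary terms are either known or forced to vanish.
u is Dirichlet: u(0) = u(4/3) = 0. Let V = H^1_0(0, 4/3); then v(0) = v(4/3) = 0, and [u' v]_0^4/3 = 0.
Weak formulation: find u (satisfying any essential BC) such that ∫_0^4/3 u'(x) v'(x) dx = ∫_0^4/3 f v dx for all v ∈ V.
Substituting f(x) = 2*x^2 + 2*x - 1, the right-hand side is ∫_0^4/3 (2*x^2 + 2*x - 1) v dx.


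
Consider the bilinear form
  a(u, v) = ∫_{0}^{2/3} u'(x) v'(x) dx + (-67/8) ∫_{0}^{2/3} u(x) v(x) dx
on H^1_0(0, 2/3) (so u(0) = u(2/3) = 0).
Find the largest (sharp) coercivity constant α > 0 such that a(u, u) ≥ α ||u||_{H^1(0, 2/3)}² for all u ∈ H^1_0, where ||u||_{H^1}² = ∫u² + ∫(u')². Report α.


α = (-67 + 18*π^2)/(2*(4 + 9*π^2))

Coercivity of a(·,·) on H^1_0(0, 2/3) means a(u, u) ≥ α ||u||_{H^1}² for every u ∈ H^1_0.
The interval has length L = 2/3, and Poincaré/coercivity depend only on L. Here a(u, u) = ∫(u')² + (-67/8)·∫u².
Here c = -67/8 < 0 with |c| < (π/L)² = 9*π^2/4, so coercivity still holds. The condition a(u,u) ≥ α||u||_{H^1}² reads (1−α)∫(u')² ≥ (α−c)∫u². Any admissible α is ≤ 1 (rapidly oscillating u have ∫u²/∫(u')² → 0), and α = 1 would force 0 ≥ (1−c)∫u², impossible since c < 1; so 1−α > 0. By the sharp Poincaré inequality on H^1_0 of an interval of length L, ∫(u')² ≥ (π/L)²∫u² with equality for the first sine mode sin(π(x−x₀)/L) (x₀ the left endpoint), so the inequality holds for all u iff (1−α)(π/L)² ≥ α − c, i.e. α ≤ ((π/L)² + c)/((π/L)² + 1) = (1 + c(L/π)²)/(1 + (L/π)²). (Direct route, valid since c ≤ 0: Poincaré gives c∫u² ≥ c(L/π)²∫(u')², so a(u,u) ≥ (1 + c(L/π)²)∫(u')², while ||u||_{H^1}² ≤ (1 + (L/π)²)∫(u')²; dividing yields the same α.) With (π/L)² = 9*π^2/4 and c = -67/8, the largest admissible constant is α = ((π/L)² + c)/((π/L)² + 1).
Simplifying, α = (-67 + 18*π^2)/(2*(4 + 9*π^2)).


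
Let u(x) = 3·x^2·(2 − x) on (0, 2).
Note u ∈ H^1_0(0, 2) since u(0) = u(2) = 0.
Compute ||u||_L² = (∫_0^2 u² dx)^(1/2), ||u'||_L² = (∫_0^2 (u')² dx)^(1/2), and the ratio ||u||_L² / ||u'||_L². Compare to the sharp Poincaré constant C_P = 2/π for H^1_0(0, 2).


||u||_L² / ||u'||_L² = sqrt(14)/7 < C_P = 2/π.

u(x) = 3·x^2·(2 − x), so u'(x) = 3*x*(4 - 3*x).
u(x) = 3·x^2·(2 − x) vanishes at x = 0 and x = 2, so u ∈ H^1_0(0, 2). Differentiate via the product rule and integrate the resulting polynomials term by term.
  ∫_0^2 u² dx = ∫_0^2 (9*x^6 - 36*x^5 + 36*x^4) dx. Term by term:
    ∫_0^2 9*x^6 dx = 1152/7;  ∫_0^2 -36*x^5 dx = -384;  ∫_0^2 36*x^4 dx = 1152/5.
  Sum: 1152/7 − 384 + 1152/5 = 384/35.
  ∫_0^2 (u')² dx = ∫_0^2 (81*x^4 - 216*x^3 + 144*x^2) dx. Term by term:
    ∫_0^2 81*x^4 dx = 2592/5;  ∫_0^2 -216*x^3 dx = -864;  ∫_0^2 144*x^2 dx = 384.
  Sum: 2592/5 − 864 + 384 = 192/5.
∫_0^2 u² dx = 384/35, so ||u||_L² = 8*sqrt(210)/35.
∫_0^2 (u')² dx = 192/5, so ||u'||_L² = 8*sqrt(15)/5.
Ratio ||u||_L² / ||u'||_L² = sqrt(14)/7.
Sharp Poincaré constant on H^1_0(0, 2) is C_P = L/π = 2/π, achieved by sin(π/2·x).
A polynomial bump cannot attain the sharp Poincaré constant (only the first sine eigenfunction does), so the ratio is strictly less than C_P, consistent with ||u||_L² ≤ C_P ||u'||_L².


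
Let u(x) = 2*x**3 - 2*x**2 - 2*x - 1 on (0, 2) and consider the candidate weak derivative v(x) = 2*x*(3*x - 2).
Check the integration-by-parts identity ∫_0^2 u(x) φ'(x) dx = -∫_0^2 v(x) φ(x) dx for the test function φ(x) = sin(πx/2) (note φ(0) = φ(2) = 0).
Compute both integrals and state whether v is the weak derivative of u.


LHS = -24/π + 192/π^3, RHS = -32/π + 192/π^3. No, v is not the weak derivative of u.

u(x) = 2*x**3 - 2*x**2 - 2*x - 1, classical derivative u'(x) = 6*x**2 - 4*x - 2.
φ(x) = sin(πx/2), so φ'(x) = π*cos(π*x/2)/2.
Note φ(0) = φ(2) = 0, so the boundary term u·φ vanishes.
LHS = ∫_0^2 u(x) φ'(x) dx = ∫_0^2 (π*x^3*cos(π*x/2) - π*x^2*cos(π*x/2) - π*x*cos(π*x/2) - π*cos(π*x/2)/2) dx. Term by term:
  ∫_0^2 -π*cos(π*x/2)/2 dx = 0;  ∫_0^2 π*x^3*cos(π*x/2) dx = -48/π + 192/π^3;  ∫_0^2 -π*x*cos(π*x/2) dx = 8/π;
  ∫_0^2 -π*x^2*cos(π*x/2) dx = 16/π.
Sum: 0 + -48/π + 192/π^3 + 8/π + 16/π = -24/π + 192/π^3.
So LHS = -24/π + 192/π^3.
∫_0^2 v(x) φ(x) dx = ∫_0^2 (6*x^2*sin(π*x/2) - 4*x*sin(π*x/2)) dx. Term by term:
  ∫_0^2 -4*x*sin(π*x/2) dx = -16/π;  ∫_0^2 6*x^2*sin(π*x/2) dx = -192/π^3 + 48/π.
Sum: -16/π + -192/π^3 + 48/π = -192/π^3 + 32/π.
So RHS = -∫_0^2 v(x) φ(x) dx = -32/π + 192/π^3.
LHS − RHS = 8/π ≠ 0, so the identity fails.
(For a valid weak derivative the identity must hold for EVERY test function, in particular this one. The failure shows v is NOT the weak derivative of u.)
Correct weak derivative would be u'(x) = 6*x**2 - 4*x - 2.


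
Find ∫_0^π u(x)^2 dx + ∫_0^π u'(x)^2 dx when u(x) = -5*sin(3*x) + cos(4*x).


||u||_{H^1(0,π)}^2 = 1020/7 + 267*π/2

u'(x) = -4*sin(4*x) - 15*cos(3*x).
Expand u² and (u')² and integrate term by term on (0, π), using: for integers n ≥ 1, ∫_0^π sin²(nx) dx = ∫_0^π cos²(nx) dx = π/2; for n ≠ n', ∫_0^π sin(nx)sin(n'x) dx = ∫_0^π cos(nx)cos(n'x) dx = 0; and by product-to-sum, ∫_0^π sin(nx)cos(n'x) dx = ½∫_0^π [sin((n+n')x) + sin((n−n')x)] dx, which is 0 when n+n' is even and 2n/(n²−n'²) when n+n' is odd (it need not vanish on (0, π)).
  u² squared terms: (-5)²·∫sin(3x)² dx = 25·π/2 = 25*π/2;  (1)²·∫cos(4x)² dx = 1·π/2 = π/2.
  u² cross terms: 2·(-5)·(1)·∫sin(3x)·cos(4x) dx = -10·(-6/7) = 60/7.
  So ∫_0^π u² dx = 25*π/2 + π/2 + 60/7 = 60/7 + 13*π.
  (u')² squared terms: (-15)²·∫cos(3x)² dx = 225·π/2 = 225*π/2;  (-4)²·∫sin(4x)² dx = 16·π/2 = 8*π.
  (u')² cross terms: 2·(-15)·(-4)·∫cos(3x)·sin(4x) dx = 120·(8/7) = 960/7.
  So ∫_0^π (u')² dx = 225*π/2 + 8*π + 960/7 = 960/7 + 241*π/2.
||u||_{H^1}^2 = (60/7 + 13*π) + (960/7 + 241*π/2) = 1020/7 + 267*π/2.


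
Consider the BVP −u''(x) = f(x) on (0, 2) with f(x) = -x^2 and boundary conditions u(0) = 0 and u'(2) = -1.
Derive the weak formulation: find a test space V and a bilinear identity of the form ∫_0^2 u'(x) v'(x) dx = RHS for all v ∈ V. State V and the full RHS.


V = {v ∈ H^1(0, 2) : v(0) = 0} (test functions vanish at x = 0 where u is specified); weak form: ∫_0^2 u'v' dx = ∫_0^2 (-x^2) v dx − v(2) for all v ∈ V.

Multiply both sides by a test function v and integrate from 0 to 2:
  ∫_0^2 −u''(x) v(x) dx = ∫_0^2 f(x) v(x) dx.
Integrate the LHS by parts once:
  ∫_0^2 −u'' v dx = −[u'(x) v(x)]_0^2 + ∫_0^2 u'(x) v'(x) dx.
Thus ∫_0^2 u'(x) v'(x) dx = ∫_0^2 f(x) v(x) dx + [u'(x) v(x)]_0^2.
Choose V so that boundary terms are either known or forced to vanish.
Mixed BC: u(0) = 0 (Dirichlet) and u'(2) = -1 (Neumann). Define V = {v ∈ H^1(0, 2) : v(0) = 0}. Then [u' v]_0^2 = u'(2)·v(2) − u'(0)·0 = − v(2).
Weak formulation: find u (satisfying any essential BC) such that ∫_0^2 u'(x) v'(x) dx = ∫_0^2 f v dx − v(2) for all v ∈ V (Dirichlet at 0 absorbed into V; Neumann datum at x = 2 contributes the boundary term).
Substituting f(x) = -x^2, the right-hand side is ∫_0^2 (-x^2) v dx − v(2).


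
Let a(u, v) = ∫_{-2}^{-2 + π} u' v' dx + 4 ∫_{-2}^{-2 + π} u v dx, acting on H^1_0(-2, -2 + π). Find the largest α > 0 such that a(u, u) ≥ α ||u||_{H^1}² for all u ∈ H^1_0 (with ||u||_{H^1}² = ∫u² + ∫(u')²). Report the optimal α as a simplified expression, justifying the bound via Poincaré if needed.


α = 1

Coercivity of a(·,·) on H^1_0(-2, -2 + π) means a(u, u) ≥ α ||u||_{H^1}² for every u ∈ H^1_0.
The interval has length L = π, and Poincaré/coercivity depend only on L. Here a(u, u) = ∫(u')² + (4)·∫u².
Here c = 4 ≥ 1, so a(u,u) = ∫(u')² + c∫u² ≥ ∫(u')² + ∫u² = ||u||_{H^1}², i.e. α = 1 works. No larger α is possible: a(u,u) ≥ α||u||_{H^1}² means (1−α)∫(u')² ≥ (α−c)∫u², and for the modes u_n = sin(nπ(x−x₀)/L) (x₀ the left endpoint) one has ∫u_n²/∫(u_n')² = (L/(nπ))² → 0, so a(u_n,u_n)/||u_n||_{H^1}² → 1. Hence the optimal constant is α = 1.
Therefore α = 1.


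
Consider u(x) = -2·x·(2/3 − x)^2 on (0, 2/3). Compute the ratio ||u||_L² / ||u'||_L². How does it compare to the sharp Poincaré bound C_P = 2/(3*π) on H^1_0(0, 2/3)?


||u||_L² / ||u'||_L² = sqrt(14)/21 < C_P = 2/(3*π).

u(x) = -2·x·(2/3 − x)^2, so u'(x) = -6*x^2 + 16*x/3 - 8/9.
u(x) = -2·x·(2/3 − x)^2 vanishes at x = 0 and x = 2/3, so u ∈ H^1_0(0, 2/3). Differentiate via the product rule and integrate the resulting polynomials term by term.
  ∫_0^2/3 u² dx = ∫_0^2/3 (4*x^6 - 32*x^5/3 + 32*x^4/3 - 128*x^3/27 + 64*x^2/81) dx. Term by term:
    ∫_0^2/3 4*x^6 dx = 512/15309;  ∫_0^2/3 -32*x^5/3 dx = -1024/6561;  ∫_0^2/3 32*x^4/3 dx = 1024/3645;
    ∫_0^2/3 -128*x^3/27 dx = -512/2187;  ∫_0^2/3 64*x^2/81 dx = 512/6561.
  Sum: 512/15309 − 1024/6561 + 1024/3645 − 512/2187 + 512/6561 = 512/229635.
  ∫_0^2/3 (u')² dx = ∫_0^2/3 (36*x^4 - 64*x^3 + 352*x^2/9 - 256*x/27 + 64/81) dx. Term by term:
    ∫_0^2/3 36*x^4 dx = 128/135;  ∫_0^2/3 -64*x^3 dx = -256/81;  ∫_0^2/3 352*x^2/9 dx = 2816/729;
    ∫_0^2/3 -256*x/27 dx = -512/243;  ∫_0^2/3 64/81 dx = 128/243.
  Sum: 128/135 − 256/81 + 2816/729 − 512/243 + 128/243 = 256/3645.
∫_0^2/3 u² dx = 512/229635, so ||u||_L² = 16*sqrt(70)/2835.
∫_0^2/3 (u')² dx = 256/3645, so ||u'||_L² = 16*sqrt(5)/135.
Ratio ||u||_L² / ||u'||_L² = sqrt(14)/21.
Sharp Poincaré constant on H^1_0(0, 2/3) is C_P = L/π = 2/(3*π), achieved by sin(3*π/2·x).
A polynomial bump cannot attain the sharp Poincaré constant (only the first sine eigenfunction does), so the ratio is strictly less than C_P, consistent with ||u||_L² ≤ C_P ||u'||_L².


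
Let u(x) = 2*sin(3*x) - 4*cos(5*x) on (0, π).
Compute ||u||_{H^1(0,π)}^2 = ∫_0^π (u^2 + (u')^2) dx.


||u||_{H^1(0,π)}^2 = 228*π

u'(x) = 20*sin(5*x) + 6*cos(3*x).
Expand u² and (u')² and integrate term by term on (0, π), using: for integers n ≥ 1, ∫_0^π sin²(nx) dx = ∫_0^π cos²(nx) dx = π/2; for n ≠ n', ∫_0^π sin(nx)sin(n'x) dx = ∫_0^π cos(nx)cos(n'x) dx = 0; and by product-to-sum, ∫_0^π sin(nx)cos(n'x) dx = ½∫_0^π [sin((n+n')x) + sin((n−n')x)] dx, which is 0 when n+n' is even and 2n/(n²−n'²) when n+n' is odd (it need not vanish on (0, π)).
  u² squared terms: (-4)²·∫cos(5x)² dx = 16·π/2 = 8*π;  (2)²·∫sin(3x)² dx = 4·π/2 = 2*π.
  u² cross terms: 2·(-4)·(2)·∫cos(5x)·sin(3x) dx = -16·(0) = 0.
  So ∫_0^π u² dx = 8*π + 2*π + 0 = 10*π.
  (u')² squared terms: (6)²·∫cos(3x)² dx = 36·π/2 = 18*π;  (20)²·∫sin(5x)² dx = 400·π/2 = 200*π.
  (u')² cross terms: 2·(6)·(20)·∫cos(3x)·sin(5x) dx = 240·(0) = 0.
  So ∫_0^π (u')² dx = 18*π + 200*π + 0 = 218*π.
||u||_{H^1}^2 = (10*π) + (218*π) = 228*π.


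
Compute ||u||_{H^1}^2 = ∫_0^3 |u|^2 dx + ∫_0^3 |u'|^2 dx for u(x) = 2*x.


||u||_{H^1}^2 = 48

The H^1 norm (squared) on an interval (0, L) is
  ||u||_{H^1}^2 = ∫_0^L u(x)^2 dx + ∫_0^L u'(x)^2 dx.
Compute u'(x) = 2.
Then u(x)^2 = 4*x**2 and u'(x)^2 = 4.
Integrate each monomial from 0 to 3 using ∫_0^3 c·x^n dx = c·3^(n+1)/(n+1):
  ∫_0^3 u(x)^2 dx = ∫_0^3 (4*x^2) dx. Term by term:
    ∫_0^3 4*x^2 dx = 36.
  ∫_0^3 u'(x)^2 dx = ∫_0^3 (4) dx. Term by term:
    ∫_0^3 4 dx = 12.
Adding: ||u||_{H^1}^2 = 36 + 12 = 48.


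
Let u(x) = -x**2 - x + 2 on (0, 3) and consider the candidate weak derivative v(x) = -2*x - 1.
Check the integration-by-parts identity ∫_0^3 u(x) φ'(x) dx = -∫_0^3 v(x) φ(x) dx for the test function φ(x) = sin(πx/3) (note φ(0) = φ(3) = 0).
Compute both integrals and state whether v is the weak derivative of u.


LHS = 24/π, RHS = 24/π. Yes, v = u' weakly.

u(x) = -x**2 - x + 2, classical derivative u'(x) = -2*x - 1.
φ(x) = sin(πx/3), so φ'(x) = π*cos(π*x/3)/3.
Note φ(0) = φ(3) = 0, so the boundary term u·φ vanishes.
LHS = ∫_0^3 u(x) φ'(x) dx = ∫_0^3 (-π*x^2*cos(π*x/3)/3 - π*x*cos(π*x/3)/3 + 2*π*cos(π*x/3)/3) dx. Term by term:
  ∫_0^3 2*π*cos(π*x/3)/3 dx = 0;  ∫_0^3 -π*x*cos(π*x/3)/3 dx = 6/π;  ∫_0^3 -π*x^2*cos(π*x/3)/3 dx = 18/π.
Sum: 0 + 6/π + 18/π = 24/π.
So LHS = 24/π.
∫_0^3 v(x) φ(x) dx = ∫_0^3 (-2*x*sin(π*x/3) - sin(π*x/3)) dx. Term by term:
  ∫_0^3 -sin(π*x/3) dx = -6/π;  ∫_0^3 -2*x*sin(π*x/3) dx = -18/π.
Sum: -6/π − 18/π = -24/π.
So RHS = -∫_0^3 v(x) φ(x) dx = 24/π.
LHS = RHS, so the identity holds for this test φ.
Moreover u is smooth here and v(x) = u'(x) = -2*x - 1 pointwise, so the identity holds for every test function. Hence v is the weak derivative of u.


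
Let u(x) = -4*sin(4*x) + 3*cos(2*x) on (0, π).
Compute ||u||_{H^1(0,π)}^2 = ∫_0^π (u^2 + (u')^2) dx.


||u||_{H^1(0,π)}^2 = 317*π/2

u'(x) = -6*sin(2*x) - 16*cos(4*x).
Expand u² and (u')² and integrate term by term on (0, π), using: for integers n ≥ 1, ∫_0^π sin²(nx) dx = ∫_0^π cos²(nx) dx = π/2; for n ≠ n', ∫_0^π sin(nx)sin(n'x) dx = ∫_0^π cos(nx)cos(n'x) dx = 0; and by product-to-sum, ∫_0^π sin(nx)cos(n'x) dx = ½∫_0^π [sin((n+n')x) + sin((n−n')x)] dx, which is 0 when n+n' is even and 2n/(n²−n'²) when n+n' is odd (it need not vanish on (0, π)).
  u² squared terms: (-4)²·∫sin(4x)² dx = 16·π/2 = 8*π;  (3)²·∫cos(2x)² dx = 9·π/2 = 9*π/2.
  u² cross terms: 2·(-4)·(3)·∫sin(4x)·cos(2x) dx = -24·(0) = 0.
  So ∫_0^π u² dx = 8*π + 9*π/2 + 0 = 25*π/2.
  (u')² squared terms: (-16)²·∫cos(4x)² dx = 256·π/2 = 128*π;  (-6)²·∫sin(2x)² dx = 36·π/2 = 18*π.
  (u')² cross terms: 2·(-16)·(-6)·∫cos(4x)·sin(2x) dx = 192·(0) = 0.
  So ∫_0^π (u')² dx = 128*π + 18*π + 0 = 146*π.
||u||_{H^1}^2 = (25*π/2) + (146*π) = 317*π/2.


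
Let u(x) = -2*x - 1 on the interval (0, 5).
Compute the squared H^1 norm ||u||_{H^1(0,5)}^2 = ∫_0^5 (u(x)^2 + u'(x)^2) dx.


||u||_{H^1}^2 = 725/3

The H^1 norm (squared) on an interval (0, L) is
  ||u||_{H^1}^2 = ∫_0^L u(x)^2 dx + ∫_0^L u'(x)^2 dx.
Compute u'(x) = -2.
Then u(x)^2 = 4*x**2 + 4*x + 1 and u'(x)^2 = 4.
Integrate each monomial from 0 to 5 using ∫_0^5 c·x^n dx = c·5^(n+1)/(n+1):
  ∫_0^5 u(x)^2 dx = ∫_0^5 (4*x^2 + 4*x + 1) dx. Term by term:
    ∫_0^5 4*x^2 dx = 500/3;  ∫_0^5 4*x dx = 50;  ∫_0^5 1 dx = 5.
  Sum: 500/3 + 50 + 5 = 665/3.
  ∫_0^5 u'(x)^2 dx = ∫_0^5 (4) dx. Term by term:
    ∫_0^5 4 dx = 20.
Adding: ||u||_{H^1}^2 = 665/3 + 20 = 725/3.


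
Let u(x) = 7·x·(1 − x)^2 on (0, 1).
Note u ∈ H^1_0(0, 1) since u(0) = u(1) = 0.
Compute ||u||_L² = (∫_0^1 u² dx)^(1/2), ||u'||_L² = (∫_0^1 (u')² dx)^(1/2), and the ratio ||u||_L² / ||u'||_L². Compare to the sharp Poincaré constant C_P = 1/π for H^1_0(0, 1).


||u||_L² / ||u'||_L² = sqrt(14)/14 < C_P = 1/π.

u(x) = 7·x·(1 − x)^2, so u'(x) = 7*(x - 1)*(3*x - 1).
u(x) = 7·x·(1 − x)^2 vanishes at x = 0 and x = 1, so u ∈ H^1_0(0, 1). Differentiate via the product rule and integrate the resulting polynomials term by term.
  ∫_0^1 u² dx = ∫_0^1 (49*x^6 - 196*x^5 + 294*x^4 - 196*x^3 + 49*x^2) dx. Term by term:
    ∫_0^1 49*x^6 dx = 7;  ∫_0^1 -196*x^5 dx = -98/3;  ∫_0^1 294*x^4 dx = 294/5;
    ∫_0^1 -196*x^3 dx = -49;  ∫_0^1 49*x^2 dx = 49/3.
  Sum: 7 − 98/3 + 294/5 − 49 + 49/3 = 7/15.
  ∫_0^1 (u')² dx = ∫_0^1 (441*x^4 - 1176*x^3 + 1078*x^2 - 392*x + 49) dx. Term by term:
    ∫_0^1 441*x^4 dx = 441/5;  ∫_0^1 -1176*x^3 dx = -294;  ∫_0^1 1078*x^2 dx = 1078/3;
    ∫_0^1 -392*x dx = -196;  ∫_0^1 49 dx = 49.
  Sum: 441/5 − 294 + 1078/3 − 196 + 49 = 98/15.
∫_0^1 u² dx = 7/15, so ||u||_L² = sqrt(105)/15.
∫_0^1 (u')² dx = 98/15, so ||u'||_L² = 7*sqrt(30)/15.
Ratio ||u||_L² / ||u'||_L² = sqrt(14)/14.
Sharp Poincaré constant on H^1_0(0, 1) is C_P = L/π = 1/π, achieved by sin(π·x).
A polynomial bump cannot attain the sharp Poincaré constant (only the first sine eigenfunction does), so the ratio is strictly less than C_P, consistent with ||u||_L² ≤ C_P ||u'||_L².
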